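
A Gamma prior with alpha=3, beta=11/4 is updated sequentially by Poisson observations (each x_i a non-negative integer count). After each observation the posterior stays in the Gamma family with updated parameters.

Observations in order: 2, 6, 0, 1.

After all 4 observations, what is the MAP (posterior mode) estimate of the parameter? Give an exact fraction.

44/27

obs 1: x=2 → posterior Gamma(5, 15/4)
obs 2: x=6 → posterior Gamma(11, 19/4)
obs 3: x=0 → posterior Gamma(11, 23/4)
obs 4: x=1 → posterior Gamma(12, 27/4)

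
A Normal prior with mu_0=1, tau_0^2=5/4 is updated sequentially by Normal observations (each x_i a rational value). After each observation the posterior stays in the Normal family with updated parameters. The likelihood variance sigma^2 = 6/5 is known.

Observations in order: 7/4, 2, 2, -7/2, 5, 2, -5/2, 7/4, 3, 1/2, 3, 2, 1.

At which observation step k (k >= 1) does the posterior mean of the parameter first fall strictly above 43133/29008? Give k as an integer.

obs 1: x=7/4 → posterior Normal(271/196, 30/49)
obs 2: x=2 → posterior Normal(471/296, 15/37)
obs 3: x=2 → posterior Normal(61/36, 10/33)
obs 4: x=-7/2 → posterior Normal(321/496, 15/62)
obs 5: x=5 → posterior Normal(821/596, 30/149)
obs 6: x=2 → posterior Normal(1021/696, 5/29)
obs 7: x=-5/2 → posterior Normal(771/796, 30/199)
obs 8: x=7/4 → posterior Normal(473/448, 15/112)
obs 9: x=3 → posterior Normal(623/498, 10/83)
obs 10: x=1/2 → posterior Normal(162/137, 15/137)
obs 11: x=3 → posterior Normal(399/299, 30/299)
obs 12: x=2 → posterior Normal(449/324, 5/54)
obs 13: x=1 → posterior Normal(474/349, 30/349)

k = 2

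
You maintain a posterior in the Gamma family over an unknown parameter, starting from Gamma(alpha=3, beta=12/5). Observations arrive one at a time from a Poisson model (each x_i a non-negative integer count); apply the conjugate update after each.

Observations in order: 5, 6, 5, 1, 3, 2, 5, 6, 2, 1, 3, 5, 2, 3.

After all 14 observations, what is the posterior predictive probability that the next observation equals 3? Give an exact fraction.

obs 1: x=5 → posterior Gamma(8, 17/5)
obs 2: x=6 → posterior Gamma(14, 22/5)
obs 3: x=5 → posterior Gamma(19, 27/5)
obs 4: x=1 → posterior Gamma(20, 32/5)
obs 5: x=3 → posterior Gamma(23, 37/5)
obs 6: x=2 → posterior Gamma(25, 42/5)
obs 7: x=5 → posterior Gamma(30, 47/5)
obs 8: x=6 → posterior Gamma(36, 52/5)
obs 9: x=2 → posterior Gamma(38, 57/5)
obs 10: x=1 → posterior Gamma(39, 62/5)
obs 11: x=3 → posterior Gamma(42, 67/5)
obs 12: x=5 → posterior Gamma(47, 72/5)
obs 13: x=2 → posterior Gamma(49, 77/5)
obs 14: x=3 → posterior Gamma(52, 82/5)

1136343285741693674892994811899428183685926499678403040300454305478765199881259599964446101707614584832000/5239820197505533419755238250277099851967932426464801770965345534702816719456984891662928172105825869191727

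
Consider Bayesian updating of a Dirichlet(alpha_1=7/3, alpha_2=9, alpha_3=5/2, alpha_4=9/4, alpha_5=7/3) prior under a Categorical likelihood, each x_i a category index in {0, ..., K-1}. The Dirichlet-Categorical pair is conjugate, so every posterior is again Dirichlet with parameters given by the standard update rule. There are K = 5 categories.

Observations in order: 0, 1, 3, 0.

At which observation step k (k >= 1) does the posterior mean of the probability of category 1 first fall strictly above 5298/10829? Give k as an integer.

obs 1: x=0 → posterior Dirichlet(10/3, 9, 5/2, 9/4, 7/3)
obs 2: x=1 → posterior Dirichlet(10/3, 10, 5/2, 9/4, 7/3)
obs 3: x=3 → posterior Dirichlet(10/3, 10, 5/2, 13/4, 7/3)
obs 4: x=0 → posterior Dirichlet(13/3, 10, 5/2, 13/4, 7/3)

k = 2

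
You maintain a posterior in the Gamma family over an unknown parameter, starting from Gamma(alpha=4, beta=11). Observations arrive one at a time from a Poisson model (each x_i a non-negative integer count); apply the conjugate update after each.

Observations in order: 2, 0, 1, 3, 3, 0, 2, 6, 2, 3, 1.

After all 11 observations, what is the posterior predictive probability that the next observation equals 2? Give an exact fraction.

obs 1: x=2 → posterior Gamma(6, 12)
obs 2: x=0 → posterior Gamma(6, 13)
obs 3: x=1 → posterior Gamma(7, 14)
obs 4: x=3 → posterior Gamma(10, 15)
obs 5: x=3 → posterior Gamma(13, 16)
obs 6: x=0 → posterior Gamma(13, 17)
obs 7: x=2 → posterior Gamma(15, 18)
obs 8: x=6 → posterior Gamma(21, 19)
obs 9: x=2 → posterior Gamma(23, 20)
obs 10: x=3 → posterior Gamma(26, 21)
obs 11: x=1 → posterior Gamma(27, 22)

665126393832048039957523803501194379264/3091058643093537522799545838540043339063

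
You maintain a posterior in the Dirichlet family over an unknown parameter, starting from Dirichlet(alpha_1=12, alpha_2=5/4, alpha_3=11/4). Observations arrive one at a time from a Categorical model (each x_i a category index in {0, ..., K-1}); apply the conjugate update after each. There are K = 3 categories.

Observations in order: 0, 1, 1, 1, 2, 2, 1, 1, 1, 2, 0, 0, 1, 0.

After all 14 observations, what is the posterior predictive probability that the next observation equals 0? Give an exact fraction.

obs 1: x=0 → posterior Dirichlet(13, 5/4, 11/4)
obs 2: x=1 → posterior Dirichlet(13, 9/4, 11/4)
obs 3: x=1 → posterior Dirichlet(13, 13/4, 11/4)
obs 4: x=1 → posterior Dirichlet(13, 17/4, 11/4)
obs 5: x=2 → posterior Dirichlet(13, 17/4, 15/4)
obs 6: x=2 → posterior Dirichlet(13, 17/4, 19/4)
obs 7: x=1 → posterior Dirichlet(13, 21/4, 19/4)
obs 8: x=1 → posterior Dirichlet(13, 25/4, 19/4)
obs 9: x=1 → posterior Dirichlet(13, 29/4, 19/4)
obs 10: x=2 → posterior Dirichlet(13, 29/4, 23/4)
obs 11: x=0 → posterior Dirichlet(14, 29/4, 23/4)
obs 12: x=0 → posterior Dirichlet(15, 29/4, 23/4)
obs 13: x=1 → posterior Dirichlet(15, 33/4, 23/4)
obs 14: x=0 → posterior Dirichlet(16, 33/4, 23/4)

8/15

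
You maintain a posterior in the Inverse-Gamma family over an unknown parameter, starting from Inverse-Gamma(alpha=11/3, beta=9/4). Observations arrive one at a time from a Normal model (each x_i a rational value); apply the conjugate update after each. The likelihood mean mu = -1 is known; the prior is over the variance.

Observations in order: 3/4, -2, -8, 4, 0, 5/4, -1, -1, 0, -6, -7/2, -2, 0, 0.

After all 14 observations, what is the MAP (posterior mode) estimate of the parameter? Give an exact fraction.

2973/560

obs 1: x=3/4 → posterior Inverse-Gamma(25/6, 121/32)
obs 2: x=-2 → posterior Inverse-Gamma(14/3, 137/32)
obs 3: x=-8 → posterior Inverse-Gamma(31/6, 921/32)
obs 4: x=4 → posterior Inverse-Gamma(17/3, 1321/32)
obs 5: x=0 → posterior Inverse-Gamma(37/6, 1337/32)
obs 6: x=5/4 → posterior Inverse-Gamma(20/3, 709/16)
obs 7: x=-1 → posterior Inverse-Gamma(43/6, 709/16)
obs 8: x=-1 → posterior Inverse-Gamma(23/3, 709/16)
obs 9: x=0 → posterior Inverse-Gamma(49/6, 717/16)
obs 10: x=-6 → posterior Inverse-Gamma(26/3, 917/16)
obs 11: x=-7/2 → posterior Inverse-Gamma(55/6, 967/16)
obs 12: x=-2 → posterior Inverse-Gamma(29/3, 975/16)
obs 13: x=0 → posterior Inverse-Gamma(61/6, 983/16)
obs 14: x=0 → posterior Inverse-Gamma(32/3, 991/16)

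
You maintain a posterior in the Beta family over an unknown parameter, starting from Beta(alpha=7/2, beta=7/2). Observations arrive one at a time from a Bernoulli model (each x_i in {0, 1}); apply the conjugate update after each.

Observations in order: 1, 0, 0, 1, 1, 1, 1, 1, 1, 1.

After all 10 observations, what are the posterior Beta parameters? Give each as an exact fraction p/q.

obs 1: x=1 → posterior Beta(9/2, 7/2)
obs 2: x=0 → posterior Beta(9/2, 9/2)
obs 3: x=0 → posterior Beta(9/2, 11/2)
obs 4: x=1 → posterior Beta(11/2, 11/2)
obs 5: x=1 → posterior Beta(13/2, 11/2)
obs 6: x=1 → posterior Beta(15/2, 11/2)
obs 7: x=1 → posterior Beta(17/2, 11/2)
obs 8: x=1 → posterior Beta(19/2, 11/2)
obs 9: x=1 → posterior Beta(21/2, 11/2)
obs 10: x=1 → posterior Beta(23/2, 11/2)

alpha=23/2, beta=11/2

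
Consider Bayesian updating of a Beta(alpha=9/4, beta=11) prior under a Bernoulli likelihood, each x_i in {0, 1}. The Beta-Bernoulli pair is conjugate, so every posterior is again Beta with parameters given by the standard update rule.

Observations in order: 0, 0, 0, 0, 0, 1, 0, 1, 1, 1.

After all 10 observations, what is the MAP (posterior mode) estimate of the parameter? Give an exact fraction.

obs 1: x=0 → posterior Beta(9/4, 12)
obs 2: x=0 → posterior Beta(9/4, 13)
obs 3: x=0 → posterior Beta(9/4, 14)
obs 4: x=0 → posterior Beta(9/4, 15)
obs 5: x=0 → posterior Beta(9/4, 16)
obs 6: x=1 → posterior Beta(13/4, 16)
obs 7: x=0 → posterior Beta(13/4, 17)
obs 8: x=1 → posterior Beta(17/4, 17)
obs 9: x=1 → posterior Beta(21/4, 17)
obs 10: x=1 → posterior Beta(25/4, 17)

21/85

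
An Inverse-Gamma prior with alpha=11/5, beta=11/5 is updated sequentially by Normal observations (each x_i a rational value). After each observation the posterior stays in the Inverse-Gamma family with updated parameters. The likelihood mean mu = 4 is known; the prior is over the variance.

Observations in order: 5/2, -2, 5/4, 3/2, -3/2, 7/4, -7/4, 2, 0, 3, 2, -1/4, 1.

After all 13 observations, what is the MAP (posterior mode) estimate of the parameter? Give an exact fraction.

obs 1: x=5/2 → posterior Inverse-Gamma(27/10, 133/40)
obs 2: x=-2 → posterior Inverse-Gamma(16/5, 853/40)
obs 3: x=5/4 → posterior Inverse-Gamma(37/10, 4017/160)
obs 4: x=3/2 → posterior Inverse-Gamma(21/5, 4517/160)
obs 5: x=-3/2 → posterior Inverse-Gamma(47/10, 6937/160)
obs 6: x=7/4 → posterior Inverse-Gamma(26/5, 3671/80)
obs 7: x=-7/4 → posterior Inverse-Gamma(57/10, 9987/160)
obs 8: x=2 → posterior Inverse-Gamma(31/5, 10307/160)
obs 9: x=0 → posterior Inverse-Gamma(67/10, 11587/160)
obs 10: x=3 → posterior Inverse-Gamma(36/5, 11667/160)
obs 11: x=2 → posterior Inverse-Gamma(77/10, 11987/160)
obs 12: x=-1/4 → posterior Inverse-Gamma(41/5, 1679/20)
obs 13: x=1 → posterior Inverse-Gamma(87/10, 1769/20)

1769/194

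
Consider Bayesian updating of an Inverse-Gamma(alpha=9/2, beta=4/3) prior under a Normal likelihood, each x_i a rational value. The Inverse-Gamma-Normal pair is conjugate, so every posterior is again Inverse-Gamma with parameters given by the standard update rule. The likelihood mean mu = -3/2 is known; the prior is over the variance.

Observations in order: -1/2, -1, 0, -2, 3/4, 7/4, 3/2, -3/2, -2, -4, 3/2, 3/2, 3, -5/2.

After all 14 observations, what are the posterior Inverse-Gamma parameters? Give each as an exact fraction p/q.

obs 1: x=-1/2 → posterior Inverse-Gamma(5, 11/6)
obs 2: x=-1 → posterior Inverse-Gamma(11/2, 47/24)
obs 3: x=0 → posterior Inverse-Gamma(6, 37/12)
obs 4: x=-2 → posterior Inverse-Gamma(13/2, 77/24)
obs 5: x=3/4 → posterior Inverse-Gamma(7, 551/96)
obs 6: x=7/4 → posterior Inverse-Gamma(15/2, 529/48)
obs 7: x=3/2 → posterior Inverse-Gamma(8, 745/48)
obs 8: x=-3/2 → posterior Inverse-Gamma(17/2, 745/48)
obs 9: x=-2 → posterior Inverse-Gamma(9, 751/48)
obs 10: x=-4 → posterior Inverse-Gamma(19/2, 901/48)
obs 11: x=3/2 → posterior Inverse-Gamma(10, 1117/48)
obs 12: x=3/2 → posterior Inverse-Gamma(21/2, 1333/48)
obs 13: x=3 → posterior Inverse-Gamma(11, 1819/48)
obs 14: x=-5/2 → posterior Inverse-Gamma(23/2, 1843/48)

alpha=23/2, beta=1843/48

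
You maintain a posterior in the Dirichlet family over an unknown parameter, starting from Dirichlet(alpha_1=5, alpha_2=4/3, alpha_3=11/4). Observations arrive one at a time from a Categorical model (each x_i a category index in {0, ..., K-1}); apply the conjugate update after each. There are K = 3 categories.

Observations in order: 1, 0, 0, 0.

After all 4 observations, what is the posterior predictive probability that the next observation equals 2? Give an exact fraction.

33/157

obs 1: x=1 → posterior Dirichlet(5, 7/3, 11/4)
obs 2: x=0 → posterior Dirichlet(6, 7/3, 11/4)
obs 3: x=0 → posterior Dirichlet(7, 7/3, 11/4)
obs 4: x=0 → posterior Dirichlet(8, 7/3, 11/4)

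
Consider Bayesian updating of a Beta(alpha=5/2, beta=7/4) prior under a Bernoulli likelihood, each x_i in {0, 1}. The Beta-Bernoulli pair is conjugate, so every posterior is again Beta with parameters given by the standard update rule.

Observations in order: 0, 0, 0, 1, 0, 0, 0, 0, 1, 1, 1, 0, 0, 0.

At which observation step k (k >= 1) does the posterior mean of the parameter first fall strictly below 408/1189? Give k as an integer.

k = 6

obs 1: x=0 → posterior Beta(5/2, 11/4)
obs 2: x=0 → posterior Beta(5/2, 15/4)
obs 3: x=0 → posterior Beta(5/2, 19/4)
obs 4: x=1 → posterior Beta(7/2, 19/4)
obs 5: x=0 → posterior Beta(7/2, 23/4)
obs 6: x=0 → posterior Beta(7/2, 27/4)
obs 7: x=0 → posterior Beta(7/2, 31/4)
obs 8: x=0 → posterior Beta(7/2, 35/4)
obs 9: x=1 → posterior Beta(9/2, 35/4)
obs 10: x=1 → posterior Beta(11/2, 35/4)
obs 11: x=1 → posterior Beta(13/2, 35/4)
obs 12: x=0 → posterior Beta(13/2, 39/4)
obs 13: x=0 → posterior Beta(13/2, 43/4)
obs 14: x=0 → posterior Beta(13/2, 47/4)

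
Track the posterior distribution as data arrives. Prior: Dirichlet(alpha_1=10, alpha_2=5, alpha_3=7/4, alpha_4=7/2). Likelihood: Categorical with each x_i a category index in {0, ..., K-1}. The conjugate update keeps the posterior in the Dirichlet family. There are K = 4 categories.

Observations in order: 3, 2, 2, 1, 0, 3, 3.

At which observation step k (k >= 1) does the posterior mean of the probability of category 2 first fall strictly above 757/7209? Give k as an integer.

obs 1: x=3 → posterior Dirichlet(10, 5, 7/4, 9/2)
obs 2: x=2 → posterior Dirichlet(10, 5, 11/4, 9/2)
obs 3: x=2 → posterior Dirichlet(10, 5, 15/4, 9/2)
obs 4: x=1 → posterior Dirichlet(10, 6, 15/4, 9/2)
obs 5: x=0 → posterior Dirichlet(11, 6, 15/4, 9/2)
obs 6: x=3 → posterior Dirichlet(11, 6, 15/4, 11/2)
obs 7: x=3 → posterior Dirichlet(11, 6, 15/4, 13/2)

k = 2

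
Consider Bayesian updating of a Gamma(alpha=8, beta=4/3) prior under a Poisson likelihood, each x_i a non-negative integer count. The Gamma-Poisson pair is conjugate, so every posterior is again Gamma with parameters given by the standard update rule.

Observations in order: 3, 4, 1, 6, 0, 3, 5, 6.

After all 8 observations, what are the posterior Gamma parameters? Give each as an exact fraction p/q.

obs 1: x=3 → posterior Gamma(11, 7/3)
obs 2: x=4 → posterior Gamma(15, 10/3)
obs 3: x=1 → posterior Gamma(16, 13/3)
obs 4: x=6 → posterior Gamma(22, 16/3)
obs 5: x=0 → posterior Gamma(22, 19/3)
obs 6: x=3 → posterior Gamma(25, 22/3)
obs 7: x=5 → posterior Gamma(30, 25/3)
obs 8: x=6 → posterior Gamma(36, 28/3)

alpha=36, beta=28/3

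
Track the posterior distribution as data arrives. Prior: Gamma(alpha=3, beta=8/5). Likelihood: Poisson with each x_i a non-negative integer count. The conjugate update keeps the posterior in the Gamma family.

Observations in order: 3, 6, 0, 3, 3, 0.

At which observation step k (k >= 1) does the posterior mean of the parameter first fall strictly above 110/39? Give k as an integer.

obs 1: x=3 → posterior Gamma(6, 13/5)
obs 2: x=6 → posterior Gamma(12, 18/5)
obs 3: x=0 → posterior Gamma(12, 23/5)
obs 4: x=3 → posterior Gamma(15, 28/5)
obs 5: x=3 → posterior Gamma(18, 33/5)
obs 6: x=0 → posterior Gamma(18, 38/5)

k = 2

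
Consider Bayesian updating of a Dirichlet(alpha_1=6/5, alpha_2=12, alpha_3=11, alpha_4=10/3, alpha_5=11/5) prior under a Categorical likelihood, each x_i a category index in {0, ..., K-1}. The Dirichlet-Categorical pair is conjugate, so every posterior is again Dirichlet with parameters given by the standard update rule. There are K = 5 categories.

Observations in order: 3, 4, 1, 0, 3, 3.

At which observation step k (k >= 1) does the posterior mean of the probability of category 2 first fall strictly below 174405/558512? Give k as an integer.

k = 6

obs 1: x=3 → posterior Dirichlet(6/5, 12, 11, 13/3, 11/5)
obs 2: x=4 → posterior Dirichlet(6/5, 12, 11, 13/3, 16/5)
obs 3: x=1 → posterior Dirichlet(6/5, 13, 11, 13/3, 16/5)
obs 4: x=0 → posterior Dirichlet(11/5, 13, 11, 13/3, 16/5)
obs 5: x=3 → posterior Dirichlet(11/5, 13, 11, 16/3, 16/5)
obs 6: x=3 → posterior Dirichlet(11/5, 13, 11, 19/3, 16/5)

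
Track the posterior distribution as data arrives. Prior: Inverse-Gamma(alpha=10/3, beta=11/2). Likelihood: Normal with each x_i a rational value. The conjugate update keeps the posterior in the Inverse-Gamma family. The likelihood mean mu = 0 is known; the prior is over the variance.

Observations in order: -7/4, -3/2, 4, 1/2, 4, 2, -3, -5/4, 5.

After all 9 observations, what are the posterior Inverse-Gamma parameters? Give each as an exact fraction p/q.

obs 1: x=-7/4 → posterior Inverse-Gamma(23/6, 225/32)
obs 2: x=-3/2 → posterior Inverse-Gamma(13/3, 261/32)
obs 3: x=4 → posterior Inverse-Gamma(29/6, 517/32)
obs 4: x=1/2 → posterior Inverse-Gamma(16/3, 521/32)
obs 5: x=4 → posterior Inverse-Gamma(35/6, 777/32)
obs 6: x=2 → posterior Inverse-Gamma(19/3, 841/32)
obs 7: x=-3 → posterior Inverse-Gamma(41/6, 985/32)
obs 8: x=-5/4 → posterior Inverse-Gamma(22/3, 505/16)
obs 9: x=5 → posterior Inverse-Gamma(47/6, 705/16)

alpha=47/6, beta=705/16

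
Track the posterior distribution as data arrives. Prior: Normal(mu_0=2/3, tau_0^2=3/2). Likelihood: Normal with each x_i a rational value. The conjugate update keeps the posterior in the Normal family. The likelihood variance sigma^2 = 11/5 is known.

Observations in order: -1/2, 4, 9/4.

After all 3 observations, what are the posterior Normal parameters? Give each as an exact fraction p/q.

mu_0=1211/804, tau_0^2=33/67

obs 1: x=-1/2 → posterior Normal(43/222, 33/37)
obs 2: x=4 → posterior Normal(31/24, 33/52)
obs 3: x=9/4 → posterior Normal(1211/804, 33/67)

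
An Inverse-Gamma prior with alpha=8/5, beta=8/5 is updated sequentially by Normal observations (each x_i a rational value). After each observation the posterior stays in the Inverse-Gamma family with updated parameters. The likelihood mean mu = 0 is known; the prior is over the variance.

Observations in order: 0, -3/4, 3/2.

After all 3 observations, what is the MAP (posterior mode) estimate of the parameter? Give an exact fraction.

481/656

obs 1: x=0 → posterior Inverse-Gamma(21/10, 8/5)
obs 2: x=-3/4 → posterior Inverse-Gamma(13/5, 301/160)
obs 3: x=3/2 → posterior Inverse-Gamma(31/10, 481/160)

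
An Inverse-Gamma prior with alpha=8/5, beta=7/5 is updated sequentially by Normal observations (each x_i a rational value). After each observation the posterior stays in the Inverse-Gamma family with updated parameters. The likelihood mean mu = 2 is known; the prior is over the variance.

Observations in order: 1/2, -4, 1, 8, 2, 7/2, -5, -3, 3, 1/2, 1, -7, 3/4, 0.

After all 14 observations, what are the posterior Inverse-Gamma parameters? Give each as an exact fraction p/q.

obs 1: x=1/2 → posterior Inverse-Gamma(21/10, 101/40)
obs 2: x=-4 → posterior Inverse-Gamma(13/5, 821/40)
obs 3: x=1 → posterior Inverse-Gamma(31/10, 841/40)
obs 4: x=8 → posterior Inverse-Gamma(18/5, 1561/40)
obs 5: x=2 → posterior Inverse-Gamma(41/10, 1561/40)
obs 6: x=7/2 → posterior Inverse-Gamma(23/5, 803/20)
obs 7: x=-5 → posterior Inverse-Gamma(51/10, 1293/20)
obs 8: x=-3 → posterior Inverse-Gamma(28/5, 1543/20)
obs 9: x=3 → posterior Inverse-Gamma(61/10, 1553/20)
obs 10: x=1/2 → posterior Inverse-Gamma(33/5, 3151/40)
obs 11: x=1 → posterior Inverse-Gamma(71/10, 3171/40)
obs 12: x=-7 → posterior Inverse-Gamma(38/5, 4791/40)
obs 13: x=3/4 → posterior Inverse-Gamma(81/10, 19289/160)
obs 14: x=0 → posterior Inverse-Gamma(43/5, 19609/160)

alpha=43/5, beta=19609/160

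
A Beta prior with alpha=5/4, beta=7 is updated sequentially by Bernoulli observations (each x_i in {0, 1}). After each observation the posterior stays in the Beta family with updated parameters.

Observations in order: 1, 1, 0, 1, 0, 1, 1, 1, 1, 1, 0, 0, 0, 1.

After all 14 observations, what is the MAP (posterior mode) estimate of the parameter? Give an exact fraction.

37/81

obs 1: x=1 → posterior Beta(9/4, 7)
obs 2: x=1 → posterior Beta(13/4, 7)
obs 3: x=0 → posterior Beta(13/4, 8)
obs 4: x=1 → posterior Beta(17/4, 8)
obs 5: x=0 → posterior Beta(17/4, 9)
obs 6: x=1 → posterior Beta(21/4, 9)
obs 7: x=1 → posterior Beta(25/4, 9)
obs 8: x=1 → posterior Beta(29/4, 9)
obs 9: x=1 → posterior Beta(33/4, 9)
obs 10: x=1 → posterior Beta(37/4, 9)
obs 11: x=0 → posterior Beta(37/4, 10)
obs 12: x=0 → posterior Beta(37/4, 11)
obs 13: x=0 → posterior Beta(37/4, 12)
obs 14: x=1 → posterior Beta(41/4, 12)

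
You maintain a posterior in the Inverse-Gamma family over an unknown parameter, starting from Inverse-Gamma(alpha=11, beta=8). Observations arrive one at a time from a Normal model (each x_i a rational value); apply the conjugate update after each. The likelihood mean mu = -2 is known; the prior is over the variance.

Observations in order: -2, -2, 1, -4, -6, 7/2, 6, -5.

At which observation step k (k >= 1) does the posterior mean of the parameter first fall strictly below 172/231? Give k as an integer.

obs 1: x=-2 → posterior Inverse-Gamma(23/2, 8)
obs 2: x=-2 → posterior Inverse-Gamma(12, 8)
obs 3: x=1 → posterior Inverse-Gamma(25/2, 25/2)
obs 4: x=-4 → posterior Inverse-Gamma(13, 29/2)
obs 5: x=-6 → posterior Inverse-Gamma(27/2, 45/2)
obs 6: x=7/2 → posterior Inverse-Gamma(14, 301/8)
obs 7: x=6 → posterior Inverse-Gamma(29/2, 557/8)
obs 8: x=-5 → posterior Inverse-Gamma(15, 593/8)

k = 2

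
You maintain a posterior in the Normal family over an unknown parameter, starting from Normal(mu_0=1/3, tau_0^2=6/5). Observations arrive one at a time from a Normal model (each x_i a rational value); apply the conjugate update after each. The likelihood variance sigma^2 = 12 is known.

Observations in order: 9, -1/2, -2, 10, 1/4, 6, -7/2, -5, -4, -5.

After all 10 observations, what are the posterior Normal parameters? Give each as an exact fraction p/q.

obs 1: x=9 → posterior Normal(37/33, 12/11)
obs 2: x=-1/2 → posterior Normal(71/72, 1)
obs 3: x=-2 → posterior Normal(59/78, 12/13)
obs 4: x=10 → posterior Normal(17/12, 6/7)
obs 5: x=1/4 → posterior Normal(241/180, 4/5)
obs 6: x=6 → posterior Normal(313/192, 3/4)
obs 7: x=-7/2 → posterior Normal(271/204, 12/17)
obs 8: x=-5 → posterior Normal(211/216, 2/3)
obs 9: x=-4 → posterior Normal(163/228, 12/19)
obs 10: x=-5 → posterior Normal(103/240, 3/5)

mu_0=103/240, tau_0^2=3/5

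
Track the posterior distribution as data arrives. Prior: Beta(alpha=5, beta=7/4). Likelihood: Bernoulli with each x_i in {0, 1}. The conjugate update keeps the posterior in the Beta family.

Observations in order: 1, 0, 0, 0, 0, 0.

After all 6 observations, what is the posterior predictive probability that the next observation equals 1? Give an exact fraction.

8/17

obs 1: x=1 → posterior Beta(6, 7/4)
obs 2: x=0 → posterior Beta(6, 11/4)
obs 3: x=0 → posterior Beta(6, 15/4)
obs 4: x=0 → posterior Beta(6, 19/4)
obs 5: x=0 → posterior Beta(6, 23/4)
obs 6: x=0 → posterior Beta(6, 27/4)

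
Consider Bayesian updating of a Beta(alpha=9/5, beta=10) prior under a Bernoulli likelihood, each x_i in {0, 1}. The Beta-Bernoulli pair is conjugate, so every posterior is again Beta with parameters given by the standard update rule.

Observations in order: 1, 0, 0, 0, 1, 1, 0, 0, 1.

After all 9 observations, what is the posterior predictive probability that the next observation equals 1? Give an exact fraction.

29/104

obs 1: x=1 → posterior Beta(14/5, 10)
obs 2: x=0 → posterior Beta(14/5, 11)
obs 3: x=0 → posterior Beta(14/5, 12)
obs 4: x=0 → posterior Beta(14/5, 13)
obs 5: x=1 → posterior Beta(19/5, 13)
obs 6: x=1 → posterior Beta(24/5, 13)
obs 7: x=0 → posterior Beta(24/5, 14)
obs 8: x=0 → posterior Beta(24/5, 15)
obs 9: x=1 → posterior Beta(29/5, 15)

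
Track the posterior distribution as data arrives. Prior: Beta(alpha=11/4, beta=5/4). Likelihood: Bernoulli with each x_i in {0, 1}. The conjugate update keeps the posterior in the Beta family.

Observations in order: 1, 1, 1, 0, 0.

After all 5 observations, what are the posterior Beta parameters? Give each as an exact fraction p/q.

alpha=23/4, beta=13/4

obs 1: x=1 → posterior Beta(15/4, 5/4)
obs 2: x=1 → posterior Beta(19/4, 5/4)
obs 3: x=1 → posterior Beta(23/4, 5/4)
obs 4: x=0 → posterior Beta(23/4, 9/4)
obs 5: x=0 → posterior Beta(23/4, 13/4)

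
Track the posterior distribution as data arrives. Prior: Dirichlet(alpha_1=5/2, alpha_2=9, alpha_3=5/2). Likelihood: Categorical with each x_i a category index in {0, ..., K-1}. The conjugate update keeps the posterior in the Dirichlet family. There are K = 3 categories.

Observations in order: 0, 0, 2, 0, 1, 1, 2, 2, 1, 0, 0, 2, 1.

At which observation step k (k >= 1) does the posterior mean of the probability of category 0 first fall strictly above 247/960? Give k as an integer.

k = 2

obs 1: x=0 → posterior Dirichlet(7/2, 9, 5/2)
obs 2: x=0 → posterior Dirichlet(9/2, 9, 5/2)
obs 3: x=2 → posterior Dirichlet(9/2, 9, 7/2)
obs 4: x=0 → posterior Dirichlet(11/2, 9, 7/2)
obs 5: x=1 → posterior Dirichlet(11/2, 10, 7/2)
obs 6: x=1 → posterior Dirichlet(11/2, 11, 7/2)
obs 7: x=2 → posterior Dirichlet(11/2, 11, 9/2)
obs 8: x=2 → posterior Dirichlet(11/2, 11, 11/2)
obs 9: x=1 → posterior Dirichlet(11/2, 12, 11/2)
obs 10: x=0 → posterior Dirichlet(13/2, 12, 11/2)
obs 11: x=0 → posterior Dirichlet(15/2, 12, 11/2)
obs 12: x=2 → posterior Dirichlet(15/2, 12, 13/2)
obs 13: x=1 → posterior Dirichlet(15/2, 13, 13/2)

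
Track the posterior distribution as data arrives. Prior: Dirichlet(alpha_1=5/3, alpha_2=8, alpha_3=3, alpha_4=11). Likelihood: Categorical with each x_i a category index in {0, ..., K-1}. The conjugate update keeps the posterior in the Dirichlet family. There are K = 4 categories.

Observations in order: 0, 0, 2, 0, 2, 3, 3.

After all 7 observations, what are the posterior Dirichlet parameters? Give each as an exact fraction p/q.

obs 1: x=0 → posterior Dirichlet(8/3, 8, 3, 11)
obs 2: x=0 → posterior Dirichlet(11/3, 8, 3, 11)
obs 3: x=2 → posterior Dirichlet(11/3, 8, 4, 11)
obs 4: x=0 → posterior Dirichlet(14/3, 8, 4, 11)
obs 5: x=2 → posterior Dirichlet(14/3, 8, 5, 11)
obs 6: x=3 → posterior Dirichlet(14/3, 8, 5, 12)
obs 7: x=3 → posterior Dirichlet(14/3, 8, 5, 13)

alpha_1=14/3, alpha_2=8, alpha_3=5, alpha_4=13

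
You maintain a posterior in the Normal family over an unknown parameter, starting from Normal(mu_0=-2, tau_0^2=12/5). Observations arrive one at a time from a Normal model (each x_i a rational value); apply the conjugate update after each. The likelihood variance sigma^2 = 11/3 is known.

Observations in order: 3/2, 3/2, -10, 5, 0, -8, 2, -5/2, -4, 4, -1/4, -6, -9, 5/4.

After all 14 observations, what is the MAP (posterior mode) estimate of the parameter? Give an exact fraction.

-992/559

obs 1: x=3/2 → posterior Normal(-8/13, 132/91)
obs 2: x=3/2 → posterior Normal(-2/127, 132/127)
obs 3: x=-10 → posterior Normal(-362/163, 132/163)
obs 4: x=5 → posterior Normal(-182/199, 132/199)
obs 5: x=0 → posterior Normal(-182/235, 132/235)
obs 6: x=-8 → posterior Normal(-470/271, 132/271)
obs 7: x=2 → posterior Normal(-398/307, 132/307)
obs 8: x=-5/2 → posterior Normal(-488/343, 132/343)
obs 9: x=-4 → posterior Normal(-632/379, 132/379)
obs 10: x=4 → posterior Normal(-488/415, 132/415)
obs 11: x=-1/4 → posterior Normal(-497/451, 12/41)
obs 12: x=-6 → posterior Normal(-713/487, 132/487)
obs 13: x=-9 → posterior Normal(-1037/523, 132/523)
obs 14: x=5/4 → posterior Normal(-992/559, 132/559)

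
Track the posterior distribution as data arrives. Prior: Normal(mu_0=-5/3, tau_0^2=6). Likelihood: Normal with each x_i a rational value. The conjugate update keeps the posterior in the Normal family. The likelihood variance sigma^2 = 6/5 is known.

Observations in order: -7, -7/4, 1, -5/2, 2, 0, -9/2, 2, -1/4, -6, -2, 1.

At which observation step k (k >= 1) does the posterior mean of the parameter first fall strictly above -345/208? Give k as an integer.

k = 5

obs 1: x=-7 → posterior Normal(-55/9, 1)
obs 2: x=-7/4 → posterior Normal(-545/132, 6/11)
obs 3: x=1 → posterior Normal(-485/192, 3/8)
obs 4: x=-5/2 → posterior Normal(-635/252, 2/7)
obs 5: x=2 → posterior Normal(-515/312, 3/13)
obs 6: x=0 → posterior Normal(-515/372, 6/31)
obs 7: x=-9/2 → posterior Normal(-785/432, 1/6)
obs 8: x=2 → posterior Normal(-665/492, 6/41)
obs 9: x=-1/4 → posterior Normal(-85/69, 3/23)
obs 10: x=-6 → posterior Normal(-260/153, 2/17)
obs 11: x=-2 → posterior Normal(-145/84, 3/28)
obs 12: x=1 → posterior Normal(-275/183, 6/61)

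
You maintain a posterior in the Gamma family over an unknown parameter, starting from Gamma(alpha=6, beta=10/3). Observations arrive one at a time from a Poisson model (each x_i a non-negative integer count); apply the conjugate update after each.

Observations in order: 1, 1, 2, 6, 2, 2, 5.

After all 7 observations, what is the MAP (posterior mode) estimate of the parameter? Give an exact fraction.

72/31

obs 1: x=1 → posterior Gamma(7, 13/3)
obs 2: x=1 → posterior Gamma(8, 16/3)
obs 3: x=2 → posterior Gamma(10, 19/3)
obs 4: x=6 → posterior Gamma(16, 22/3)
obs 5: x=2 → posterior Gamma(18, 25/3)
obs 6: x=2 → posterior Gamma(20, 28/3)
obs 7: x=5 → posterior Gamma(25, 31/3)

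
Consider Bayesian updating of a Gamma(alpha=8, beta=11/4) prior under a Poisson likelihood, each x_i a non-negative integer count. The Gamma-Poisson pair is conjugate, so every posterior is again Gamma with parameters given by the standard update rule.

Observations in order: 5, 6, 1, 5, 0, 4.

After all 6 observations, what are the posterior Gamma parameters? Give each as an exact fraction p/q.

obs 1: x=5 → posterior Gamma(13, 15/4)
obs 2: x=6 → posterior Gamma(19, 19/4)
obs 3: x=1 → posterior Gamma(20, 23/4)
obs 4: x=5 → posterior Gamma(25, 27/4)
obs 5: x=0 → posterior Gamma(25, 31/4)
obs 6: x=4 → posterior Gamma(29, 35/4)

alpha=29, beta=35/4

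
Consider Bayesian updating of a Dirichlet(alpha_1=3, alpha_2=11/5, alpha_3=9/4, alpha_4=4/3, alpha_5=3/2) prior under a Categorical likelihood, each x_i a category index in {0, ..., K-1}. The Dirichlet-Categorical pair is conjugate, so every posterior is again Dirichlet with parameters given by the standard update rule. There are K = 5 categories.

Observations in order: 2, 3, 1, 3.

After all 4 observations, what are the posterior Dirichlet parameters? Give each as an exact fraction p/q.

alpha_1=3, alpha_2=16/5, alpha_3=13/4, alpha_4=10/3, alpha_5=3/2

obs 1: x=2 → posterior Dirichlet(3, 11/5, 13/4, 4/3, 3/2)
obs 2: x=3 → posterior Dirichlet(3, 11/5, 13/4, 7/3, 3/2)
obs 3: x=1 → posterior Dirichlet(3, 16/5, 13/4, 7/3, 3/2)
obs 4: x=3 → posterior Dirichlet(3, 16/5, 13/4, 10/3, 3/2)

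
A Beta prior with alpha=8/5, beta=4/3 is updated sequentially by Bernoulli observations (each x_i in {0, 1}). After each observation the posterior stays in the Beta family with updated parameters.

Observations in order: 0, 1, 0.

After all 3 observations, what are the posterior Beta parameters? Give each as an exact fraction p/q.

obs 1: x=0 → posterior Beta(8/5, 7/3)
obs 2: x=1 → posterior Beta(13/5, 7/3)
obs 3: x=0 → posterior Beta(13/5, 10/3)

alpha=13/5, beta=10/3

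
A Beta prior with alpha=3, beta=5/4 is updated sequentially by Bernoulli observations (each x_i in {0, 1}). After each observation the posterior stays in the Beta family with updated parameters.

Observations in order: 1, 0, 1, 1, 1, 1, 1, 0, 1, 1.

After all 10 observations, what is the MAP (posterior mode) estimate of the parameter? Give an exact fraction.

40/49

obs 1: x=1 → posterior Beta(4, 5/4)
obs 2: x=0 → posterior Beta(4, 9/4)
obs 3: x=1 → posterior Beta(5, 9/4)
obs 4: x=1 → posterior Beta(6, 9/4)
obs 5: x=1 → posterior Beta(7, 9/4)
obs 6: x=1 → posterior Beta(8, 9/4)
obs 7: x=1 → posterior Beta(9, 9/4)
obs 8: x=0 → posterior Beta(9, 13/4)
obs 9: x=1 → posterior Beta(10, 13/4)
obs 10: x=1 → posterior Beta(11, 13/4)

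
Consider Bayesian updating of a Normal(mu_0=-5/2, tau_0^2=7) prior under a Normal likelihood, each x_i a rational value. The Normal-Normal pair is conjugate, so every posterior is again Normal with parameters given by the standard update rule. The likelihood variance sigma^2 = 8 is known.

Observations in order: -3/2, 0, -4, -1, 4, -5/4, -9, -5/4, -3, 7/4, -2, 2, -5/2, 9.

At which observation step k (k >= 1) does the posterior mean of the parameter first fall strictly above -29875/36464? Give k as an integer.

k = 14

obs 1: x=-3/2 → posterior Normal(-61/30, 56/15)
obs 2: x=0 → posterior Normal(-61/44, 28/11)
obs 3: x=-4 → posterior Normal(-117/58, 56/29)
obs 4: x=-1 → posterior Normal(-131/72, 14/9)
obs 5: x=4 → posterior Normal(-75/86, 56/43)
obs 6: x=-5/4 → posterior Normal(-37/40, 28/25)
obs 7: x=-9 → posterior Normal(-23/12, 56/57)
obs 8: x=-5/4 → posterior Normal(-59/32, 7/8)
obs 9: x=-3 → posterior Normal(-139/71, 56/71)
obs 10: x=7/4 → posterior Normal(-13/8, 28/39)
obs 11: x=-2 → posterior Normal(-563/340, 56/85)
obs 12: x=2 → posterior Normal(-507/368, 14/23)
obs 13: x=-5/2 → posterior Normal(-577/396, 56/99)
obs 14: x=9 → posterior Normal(-325/424, 28/53)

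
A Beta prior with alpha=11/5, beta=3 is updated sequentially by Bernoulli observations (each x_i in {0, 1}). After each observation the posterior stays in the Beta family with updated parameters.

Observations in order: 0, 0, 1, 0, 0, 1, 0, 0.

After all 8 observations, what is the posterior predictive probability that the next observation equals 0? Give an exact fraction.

15/22

obs 1: x=0 → posterior Beta(11/5, 4)
obs 2: x=0 → posterior Beta(11/5, 5)
obs 3: x=1 → posterior Beta(16/5, 5)
obs 4: x=0 → posterior Beta(16/5, 6)
obs 5: x=0 → posterior Beta(16/5, 7)
obs 6: x=1 → posterior Beta(21/5, 7)
obs 7: x=0 → posterior Beta(21/5, 8)
obs 8: x=0 → posterior Beta(21/5, 9)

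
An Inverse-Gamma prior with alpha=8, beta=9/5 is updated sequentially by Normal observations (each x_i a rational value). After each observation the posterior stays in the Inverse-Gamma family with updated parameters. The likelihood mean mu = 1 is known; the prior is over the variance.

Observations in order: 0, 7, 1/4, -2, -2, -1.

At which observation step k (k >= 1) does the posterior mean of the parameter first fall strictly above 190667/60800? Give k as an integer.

obs 1: x=0 → posterior Inverse-Gamma(17/2, 23/10)
obs 2: x=7 → posterior Inverse-Gamma(9, 203/10)
obs 3: x=1/4 → posterior Inverse-Gamma(19/2, 3293/160)
obs 4: x=-2 → posterior Inverse-Gamma(10, 4013/160)
obs 5: x=-2 → posterior Inverse-Gamma(21/2, 4733/160)
obs 6: x=-1 → posterior Inverse-Gamma(11, 5053/160)

k = 6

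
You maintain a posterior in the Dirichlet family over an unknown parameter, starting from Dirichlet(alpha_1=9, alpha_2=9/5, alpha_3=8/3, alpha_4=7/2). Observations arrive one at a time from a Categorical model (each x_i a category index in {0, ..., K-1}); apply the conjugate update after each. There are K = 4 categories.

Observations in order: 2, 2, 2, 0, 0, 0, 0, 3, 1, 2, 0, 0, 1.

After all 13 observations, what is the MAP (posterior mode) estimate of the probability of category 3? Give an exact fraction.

obs 1: x=2 → posterior Dirichlet(9, 9/5, 11/3, 7/2)
obs 2: x=2 → posterior Dirichlet(9, 9/5, 14/3, 7/2)
obs 3: x=2 → posterior Dirichlet(9, 9/5, 17/3, 7/2)
obs 4: x=0 → posterior Dirichlet(10, 9/5, 17/3, 7/2)
obs 5: x=0 → posterior Dirichlet(11, 9/5, 17/3, 7/2)
obs 6: x=0 → posterior Dirichlet(12, 9/5, 17/3, 7/2)
obs 7: x=0 → posterior Dirichlet(13, 9/5, 17/3, 7/2)
obs 8: x=3 → posterior Dirichlet(13, 9/5, 17/3, 9/2)
obs 9: x=1 → posterior Dirichlet(13, 14/5, 17/3, 9/2)
obs 10: x=2 → posterior Dirichlet(13, 14/5, 20/3, 9/2)
obs 11: x=0 → posterior Dirichlet(14, 14/5, 20/3, 9/2)
obs 12: x=0 → posterior Dirichlet(15, 14/5, 20/3, 9/2)
obs 13: x=1 → posterior Dirichlet(15, 19/5, 20/3, 9/2)

105/779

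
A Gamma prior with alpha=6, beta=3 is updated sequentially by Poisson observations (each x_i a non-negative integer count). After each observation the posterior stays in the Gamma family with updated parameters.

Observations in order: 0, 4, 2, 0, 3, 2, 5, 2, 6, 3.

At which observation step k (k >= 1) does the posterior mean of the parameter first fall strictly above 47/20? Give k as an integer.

obs 1: x=0 → posterior Gamma(6, 4)
obs 2: x=4 → posterior Gamma(10, 5)
obs 3: x=2 → posterior Gamma(12, 6)
obs 4: x=0 → posterior Gamma(12, 7)
obs 5: x=3 → posterior Gamma(15, 8)
obs 6: x=2 → posterior Gamma(17, 9)
obs 7: x=5 → posterior Gamma(22, 10)
obs 8: x=2 → posterior Gamma(24, 11)
obs 9: x=6 → posterior Gamma(30, 12)
obs 10: x=3 → posterior Gamma(33, 13)

k = 9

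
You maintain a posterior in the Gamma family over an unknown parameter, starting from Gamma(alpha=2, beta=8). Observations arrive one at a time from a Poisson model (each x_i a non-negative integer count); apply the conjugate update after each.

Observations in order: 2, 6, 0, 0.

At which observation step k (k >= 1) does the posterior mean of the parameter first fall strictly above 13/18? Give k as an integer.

k = 2

obs 1: x=2 → posterior Gamma(4, 9)
obs 2: x=6 → posterior Gamma(10, 10)
obs 3: x=0 → posterior Gamma(10, 11)
obs 4: x=0 → posterior Gamma(10, 12)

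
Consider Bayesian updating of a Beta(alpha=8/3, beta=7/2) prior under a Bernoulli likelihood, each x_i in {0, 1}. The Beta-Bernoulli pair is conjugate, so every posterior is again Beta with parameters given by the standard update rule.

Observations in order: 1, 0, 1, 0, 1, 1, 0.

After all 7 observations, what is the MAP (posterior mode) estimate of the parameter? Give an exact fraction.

obs 1: x=1 → posterior Beta(11/3, 7/2)
obs 2: x=0 → posterior Beta(11/3, 9/2)
obs 3: x=1 → posterior Beta(14/3, 9/2)
obs 4: x=0 → posterior Beta(14/3, 11/2)
obs 5: x=1 → posterior Beta(17/3, 11/2)
obs 6: x=1 → posterior Beta(20/3, 11/2)
obs 7: x=0 → posterior Beta(20/3, 13/2)

34/67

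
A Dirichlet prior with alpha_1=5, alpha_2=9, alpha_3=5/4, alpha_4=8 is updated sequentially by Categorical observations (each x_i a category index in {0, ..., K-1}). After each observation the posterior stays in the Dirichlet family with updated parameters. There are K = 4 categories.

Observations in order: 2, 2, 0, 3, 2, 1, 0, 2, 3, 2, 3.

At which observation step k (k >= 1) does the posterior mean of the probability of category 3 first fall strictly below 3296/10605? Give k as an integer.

obs 1: x=2 → posterior Dirichlet(5, 9, 9/4, 8)
obs 2: x=2 → posterior Dirichlet(5, 9, 13/4, 8)
obs 3: x=0 → posterior Dirichlet(6, 9, 13/4, 8)
obs 4: x=3 → posterior Dirichlet(6, 9, 13/4, 9)
obs 5: x=2 → posterior Dirichlet(6, 9, 17/4, 9)
obs 6: x=1 → posterior Dirichlet(6, 10, 17/4, 9)
obs 7: x=0 → posterior Dirichlet(7, 10, 17/4, 9)
obs 8: x=2 → posterior Dirichlet(7, 10, 21/4, 9)
obs 9: x=3 → posterior Dirichlet(7, 10, 21/4, 10)
obs 10: x=2 → posterior Dirichlet(7, 10, 25/4, 10)
obs 11: x=3 → posterior Dirichlet(7, 10, 25/4, 11)

k = 3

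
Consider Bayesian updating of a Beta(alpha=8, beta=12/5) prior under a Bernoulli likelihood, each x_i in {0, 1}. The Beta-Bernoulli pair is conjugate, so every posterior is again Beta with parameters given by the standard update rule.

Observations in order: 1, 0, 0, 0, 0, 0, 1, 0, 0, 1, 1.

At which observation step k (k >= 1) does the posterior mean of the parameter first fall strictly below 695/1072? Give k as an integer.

obs 1: x=1 → posterior Beta(9, 12/5)
obs 2: x=0 → posterior Beta(9, 17/5)
obs 3: x=0 → posterior Beta(9, 22/5)
obs 4: x=0 → posterior Beta(9, 27/5)
obs 5: x=0 → posterior Beta(9, 32/5)
obs 6: x=0 → posterior Beta(9, 37/5)
obs 7: x=1 → posterior Beta(10, 37/5)
obs 8: x=0 → posterior Beta(10, 42/5)
obs 9: x=0 → posterior Beta(10, 47/5)
obs 10: x=1 → posterior Beta(11, 47/5)
obs 11: x=1 → posterior Beta(12, 47/5)

k = 4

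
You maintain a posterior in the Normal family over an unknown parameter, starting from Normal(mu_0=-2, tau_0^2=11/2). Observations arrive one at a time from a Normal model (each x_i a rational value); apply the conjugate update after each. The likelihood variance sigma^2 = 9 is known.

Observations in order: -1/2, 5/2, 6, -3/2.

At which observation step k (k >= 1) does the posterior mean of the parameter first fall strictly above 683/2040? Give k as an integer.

k = 3

obs 1: x=-1/2 → posterior Normal(-83/58, 99/29)
obs 2: x=5/2 → posterior Normal(-7/20, 99/40)
obs 3: x=6 → posterior Normal(52/51, 33/17)
obs 4: x=-3/2 → posterior Normal(71/124, 99/62)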